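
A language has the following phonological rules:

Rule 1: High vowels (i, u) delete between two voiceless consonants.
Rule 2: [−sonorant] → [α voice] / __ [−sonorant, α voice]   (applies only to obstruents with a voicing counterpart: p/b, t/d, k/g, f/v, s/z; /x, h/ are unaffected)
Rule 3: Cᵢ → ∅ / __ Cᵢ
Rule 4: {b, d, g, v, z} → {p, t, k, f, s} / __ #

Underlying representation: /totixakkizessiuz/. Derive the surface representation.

totxakizesius

Rule 1 (high vowel syncope): /i/ is a high vowel flanked by voiceless consonants /t/ and /x/, so it deletes. /totixakkizessiuz/ → totxakkizessiuz.
Rule 2 (regressive voicing assimilation): no segment meets the environment; /totxakkizessiuz/ is unchanged.
Rule 3 (degemination): /kk/ is a geminate; the first /k/ deletes. /ss/ is a geminate; the first /s/ deletes. /totxakkizessiuz/ → totxakizesiuz.
Rule 4 (final devoicing): /z/ is a voiced obstruent in word-final position, so it devoices to [s]. /totxakizesiuz/ → totxakizesius.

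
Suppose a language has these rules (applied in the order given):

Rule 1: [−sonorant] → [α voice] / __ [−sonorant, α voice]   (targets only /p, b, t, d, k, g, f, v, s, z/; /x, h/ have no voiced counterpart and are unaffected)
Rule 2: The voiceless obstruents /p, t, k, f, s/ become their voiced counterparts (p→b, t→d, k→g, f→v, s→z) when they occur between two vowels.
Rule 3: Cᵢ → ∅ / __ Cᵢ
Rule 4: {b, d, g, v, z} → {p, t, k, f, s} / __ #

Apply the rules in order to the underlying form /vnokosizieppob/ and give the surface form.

vnogoziziepop

Rule 1 (regressive voicing assimilation): no segment meets the environment; /vnokosizieppob/ is unchanged.
Rule 2 (intervocalic voicing): /k/ is a voiceless obstruent between vowels /o/ and /o/, so it voices to [g]. /s/ is a voiceless obstruent between vowels /o/ and /i/, so it voices to [z]. /vnokosizieppob/ → vnogozizieppob.
Rule 3 (degemination): /pp/ is a geminate; the first /p/ deletes. /vnogozizieppob/ → vnogoziziepob.
Rule 4 (final devoicing): /b/ is a voiced obstruent in word-final position, so it devoices to [p]. /vnogoziziepob/ → vnogoziziepop.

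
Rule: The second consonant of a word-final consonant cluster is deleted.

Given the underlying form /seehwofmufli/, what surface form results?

No segment of /seehwofmufli/ meets the structural description of the rule, so the form surfaces unchanged.

seehwofmufli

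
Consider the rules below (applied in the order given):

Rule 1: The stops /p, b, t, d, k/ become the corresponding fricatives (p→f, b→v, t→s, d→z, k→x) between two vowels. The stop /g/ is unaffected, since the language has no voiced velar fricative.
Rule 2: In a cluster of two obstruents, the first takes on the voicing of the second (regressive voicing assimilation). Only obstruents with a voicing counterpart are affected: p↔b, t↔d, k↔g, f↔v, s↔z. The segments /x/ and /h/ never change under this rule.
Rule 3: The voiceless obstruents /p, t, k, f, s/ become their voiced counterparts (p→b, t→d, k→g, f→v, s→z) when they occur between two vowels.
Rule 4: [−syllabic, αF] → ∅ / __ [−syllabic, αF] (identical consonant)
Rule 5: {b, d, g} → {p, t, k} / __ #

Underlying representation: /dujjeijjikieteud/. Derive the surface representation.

Rule 1 (intervocalic spirantization): /k/ is a stop between vowels /i/ and /i/, so it spirantizes to the fricative [x]. /t/ is a stop between vowels /e/ and /e/, so it spirantizes to the fricative [s]. /dujjeijjikieteud/ → dujjeijjixieseud.
Rule 2 (regressive voicing assimilation): no segment meets the environment; /dujjeijjixieseud/ is unchanged.
Rule 3 (intervocalic voicing): /s/ is a voiceless obstruent between vowels /e/ and /e/, so it voices to [z]. /dujjeijjixieseud/ → dujjeijjixiezeud.
Rule 4 (degemination): /jj/ is a geminate; the first /j/ deletes. /jj/ is a geminate; the first /j/ deletes. /dujjeijjixiezeud/ → dujeijixiezeud.
Rule 5 (final devoicing): /d/ is a voiced stop in word-final position, so it devoices to [t]. /dujeijixiezeud/ → dujeijixiezeut.

dujeijixiezeut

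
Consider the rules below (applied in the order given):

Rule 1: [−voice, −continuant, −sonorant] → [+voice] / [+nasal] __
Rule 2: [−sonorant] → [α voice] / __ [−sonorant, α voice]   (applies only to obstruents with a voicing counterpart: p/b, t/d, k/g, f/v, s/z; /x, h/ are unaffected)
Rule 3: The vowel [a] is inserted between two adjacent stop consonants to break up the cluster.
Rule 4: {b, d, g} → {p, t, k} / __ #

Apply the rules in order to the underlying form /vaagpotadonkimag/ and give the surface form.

Rule 1 (post-nasal voicing): /k/ is a voiceless stop immediately after the nasal /n/, so it voices to [g]. /vaagpotadonkimag/ → vaagpotadongimag.
Rule 2 (regressive voicing assimilation): /g/ precedes the voiceless obstruent /p/, so it devoices to [k] by assimilation. /vaagpotadongimag/ → vaakpotadongimag.
Rule 3 (stop-cluster a-epenthesis): /k/ and /p/ form a stop–stop cluster, so [a] is inserted between them. /vaakpotadongimag/ → vaakapotadongimag.
Rule 4 (final devoicing): /g/ is a voiced stop in word-final position, so it devoices to [k]. /vaakapotadongimag/ → vaakapotadongimak.

vaakapotadongimak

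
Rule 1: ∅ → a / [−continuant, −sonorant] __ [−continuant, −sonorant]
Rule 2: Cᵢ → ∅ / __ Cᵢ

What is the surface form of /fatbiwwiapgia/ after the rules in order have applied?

Rule 1 (stop-cluster a-epenthesis): /t/ and /b/ form a stop–stop cluster, so [a] is inserted between them. /p/ and /g/ form a stop–stop cluster, so [a] is inserted between them. /fatbiwwiapgia/ → fatabiwwiapagia.
Rule 2 (degemination): /ww/ is a geminate; the first /w/ deletes. /fatabiwwiapagia/ → fatabiwiapagia.

fatabiwiapagia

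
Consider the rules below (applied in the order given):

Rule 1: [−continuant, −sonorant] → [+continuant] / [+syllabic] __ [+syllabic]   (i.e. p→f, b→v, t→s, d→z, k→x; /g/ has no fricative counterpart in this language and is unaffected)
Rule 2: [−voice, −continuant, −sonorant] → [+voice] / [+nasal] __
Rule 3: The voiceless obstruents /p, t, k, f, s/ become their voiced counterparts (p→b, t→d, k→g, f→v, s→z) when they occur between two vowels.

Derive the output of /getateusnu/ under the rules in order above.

Rule 1 (intervocalic spirantization): /t/ is a stop between vowels /e/ and /a/, so it spirantizes to the fricative [s]. /t/ is a stop between vowels /a/ and /e/, so it spirantizes to the fricative [s]. /getateusnu/ → gesaseusnu.
Rule 2 (post-nasal voicing): no segment meets the environment; /gesaseusnu/ is unchanged.
Rule 3 (intervocalic voicing): /s/ is a voiceless obstruent between vowels /e/ and /a/, so it voices to [z]. /s/ is a voiceless obstruent between vowels /a/ and /e/, so it voices to [z]. /gesaseusnu/ → gezazeusnu.

gezazeusnu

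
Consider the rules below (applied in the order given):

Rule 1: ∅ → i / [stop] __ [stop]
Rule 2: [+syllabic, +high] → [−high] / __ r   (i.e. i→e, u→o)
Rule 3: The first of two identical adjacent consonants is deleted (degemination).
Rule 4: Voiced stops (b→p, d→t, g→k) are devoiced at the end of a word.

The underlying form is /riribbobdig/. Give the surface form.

Rule 1 (stop-cluster i-epenthesis): /b/ and /b/ form a stop–stop cluster, so [i] is inserted between them. /b/ and /d/ form a stop–stop cluster, so [i] is inserted between them. /riribbobdig/ → riribibobidig.
Rule 2 (pre-rhotic lowering): /i/ is a high vowel immediately before /r/, so it lowers to [e]. /riribibobidig/ → reribibobidig.
Rule 3 (degemination): no segment meets the environment; /reribibobidig/ is unchanged.
Rule 4 (final devoicing): /g/ is a voiced stop in word-final position, so it devoices to [k]. /reribibobidig/ → reribibobidik.

reribibobidik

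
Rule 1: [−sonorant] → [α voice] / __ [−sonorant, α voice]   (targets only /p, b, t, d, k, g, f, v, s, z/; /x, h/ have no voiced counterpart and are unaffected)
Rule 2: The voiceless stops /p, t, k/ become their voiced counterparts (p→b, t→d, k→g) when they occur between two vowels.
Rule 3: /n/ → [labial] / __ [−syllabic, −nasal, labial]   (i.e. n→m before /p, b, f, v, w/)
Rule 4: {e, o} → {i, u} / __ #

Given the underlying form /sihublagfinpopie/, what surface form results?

Rule 1 (regressive voicing assimilation): /g/ precedes the voiceless obstruent /f/, so it devoices to [k] by assimilation. /sihublagfinpopie/ → sihublakfinpopie.
Rule 2 (intervocalic voicing): /p/ is a voiceless stop between vowels /o/ and /i/, so it voices to [b]. /sihublakfinpopie/ → sihublakfinpobie.
Rule 3 (nasal place assimilation): /n/ precedes the labial consonant /p/, so it assimilates in place to [m]. /sihublakfinpobie/ → sihublakfimpobie.
Rule 4 (final vowel raising): /e/ is a mid vowel in word-final position, so it raises to [i]. /sihublakfimpobie/ → sihublakfimpobii.

sihublakfimpobii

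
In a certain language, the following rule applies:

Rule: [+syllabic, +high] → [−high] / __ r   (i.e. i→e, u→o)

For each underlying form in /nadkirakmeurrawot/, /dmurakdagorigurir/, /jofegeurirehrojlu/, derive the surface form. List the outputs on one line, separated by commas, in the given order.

/nadkirakmeurrawot/: /i/ is a high vowel immediately before /r/, so it lowers to [e]. /u/ is a high vowel immediately before /r/, so it lowers to [o]. → [nadkerakmeorrawot].
/dmurakdagorigurir/: /u/ is a high vowel immediately before /r/, so it lowers to [o]. /u/ is a high vowel immediately before /r/, so it lowers to [o]. /i/ is a high vowel immediately before /r/, so it lowers to [e]. → [dmorakdagorigorer].
/jofegeurirehrojlu/: /u/ is a high vowel immediately before /r/, so it lowers to [o]. /i/ is a high vowel immediately before /r/, so it lowers to [e]. → [jofegeorerehrojlu].

nadkerakmeorrawot, dmorakdagorigorer, jofegeorerehrojlu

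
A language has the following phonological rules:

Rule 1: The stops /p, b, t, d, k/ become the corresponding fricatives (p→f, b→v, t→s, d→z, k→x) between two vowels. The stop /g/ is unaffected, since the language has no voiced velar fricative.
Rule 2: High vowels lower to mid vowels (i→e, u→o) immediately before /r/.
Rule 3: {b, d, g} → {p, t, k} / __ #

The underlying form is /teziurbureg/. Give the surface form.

teziorborek

Rule 1 (intervocalic spirantization): no segment meets the environment; /teziurbureg/ is unchanged.
Rule 2 (pre-rhotic lowering): /u/ is a high vowel immediately before /r/, so it lowers to [o]. /u/ is a high vowel immediately before /r/, so it lowers to [o]. /teziurbureg/ → teziorboreg.
Rule 3 (final devoicing): /g/ is a voiced stop in word-final position, so it devoices to [k]. /teziorboreg/ → teziorborek.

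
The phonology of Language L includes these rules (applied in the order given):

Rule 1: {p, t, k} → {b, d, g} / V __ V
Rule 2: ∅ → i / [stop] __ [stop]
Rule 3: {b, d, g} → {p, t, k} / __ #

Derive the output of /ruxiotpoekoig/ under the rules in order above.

ruxiotipoegoik

Rule 1 (intervocalic voicing): /k/ is a voiceless stop between vowels /e/ and /o/, so it voices to [g]. /ruxiotpoekoig/ → ruxiotpoegoig.
Rule 2 (stop-cluster i-epenthesis): /t/ and /p/ form a stop–stop cluster, so [i] is inserted between them. /ruxiotpoegoig/ → ruxiotipoegoig.
Rule 3 (final devoicing): /g/ is a voiced stop in word-final position, so it devoices to [k]. /ruxiotipoegoig/ → ruxiotipoegoik.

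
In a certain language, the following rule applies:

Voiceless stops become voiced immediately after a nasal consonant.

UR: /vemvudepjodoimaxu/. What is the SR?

No segment of /vemvudepjodoimaxu/ meets the structural description of the rule, so the form surfaces unchanged.

vemvudepjodoimaxu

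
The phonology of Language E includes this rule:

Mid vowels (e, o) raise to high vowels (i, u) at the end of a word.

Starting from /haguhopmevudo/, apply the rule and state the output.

Scanning /haguhopmevudo/: /o/ at position 6 is not in the conditioning environment; /e/ at position 9 is not in the conditioning environment; /o/ is a mid vowel in word-final position, so it raises to [u].
Result: [haguhopmevudu].

haguhopmevudu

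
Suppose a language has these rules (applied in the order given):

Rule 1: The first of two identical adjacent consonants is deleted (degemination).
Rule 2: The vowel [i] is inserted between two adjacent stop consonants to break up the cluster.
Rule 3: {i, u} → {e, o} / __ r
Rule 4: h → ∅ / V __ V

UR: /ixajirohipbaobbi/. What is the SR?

ixajeroipibaobi

Rule 1 (degemination): /bb/ is a geminate; the first /b/ deletes. /ixajirohipbaobbi/ → ixajirohipbaobi.
Rule 2 (stop-cluster i-epenthesis): /p/ and /b/ form a stop–stop cluster, so [i] is inserted between them. /ixajirohipbaobi/ → ixajirohipibaobi.
Rule 3 (pre-rhotic lowering): /i/ is a high vowel immediately before /r/, so it lowers to [e]. /ixajirohipibaobi/ → ixajerohipibaobi.
Rule 4 (intervocalic h-deletion): /h/ occurs between vowels /o/ and /i/, so it deletes. /ixajerohipibaobi/ → ixajeroipibaobi.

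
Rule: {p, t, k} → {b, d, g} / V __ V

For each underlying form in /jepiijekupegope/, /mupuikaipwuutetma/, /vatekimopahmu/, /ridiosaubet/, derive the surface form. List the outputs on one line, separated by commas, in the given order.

jebiijegubegobe, mubuigaipwuudetma, vadegimobahmu, ridiosaubet

/jepiijekupegope/: /p/ is a voiceless stop between vowels /e/ and /i/, so it voices to [b]. /k/ is a voiceless stop between vowels /e/ and /u/, so it voices to [g]. /p/ is a voiceless stop between vowels /u/ and /e/, so it voices to [b]. /p/ is a voiceless stop between vowels /o/ and /e/, so it voices to [b]. → [jebiijegubegobe].
/mupuikaipwuutetma/: /p/ is a voiceless stop between vowels /u/ and /u/, so it voices to [b]. /k/ is a voiceless stop between vowels /i/ and /a/, so it voices to [g]. /t/ is a voiceless stop between vowels /u/ and /e/, so it voices to [d]. → [mubuigaipwuudetma].
/vatekimopahmu/: /t/ is a voiceless stop between vowels /a/ and /e/, so it voices to [d]. /k/ is a voiceless stop between vowels /e/ and /i/, so it voices to [g]. /p/ is a voiceless stop between vowels /o/ and /a/, so it voices to [b]. → [vadegimobahmu].
/ridiosaubet/: the rule's environment is not met; surfaces unchanged as [ridiosaubet].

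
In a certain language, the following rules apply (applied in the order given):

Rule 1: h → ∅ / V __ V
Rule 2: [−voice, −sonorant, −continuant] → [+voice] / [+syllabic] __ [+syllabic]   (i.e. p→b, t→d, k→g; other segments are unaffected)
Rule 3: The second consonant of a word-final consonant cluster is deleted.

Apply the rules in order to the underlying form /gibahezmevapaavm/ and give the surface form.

Rule 1 (intervocalic h-deletion): /h/ occurs between vowels /a/ and /e/, so it deletes. /gibahezmevapaavm/ → gibaezmevapaavm.
Rule 2 (intervocalic voicing): /p/ is a voiceless stop between vowels /a/ and /a/, so it voices to [b]. /gibaezmevapaavm/ → gibaezmevabaavm.
Rule 3 (final cluster simplification): /m/ is the second consonant of a word-final cluster /vm/, so it deletes. /gibaezmevabaavm/ → gibaezmevabaav.

gibaezmevabaav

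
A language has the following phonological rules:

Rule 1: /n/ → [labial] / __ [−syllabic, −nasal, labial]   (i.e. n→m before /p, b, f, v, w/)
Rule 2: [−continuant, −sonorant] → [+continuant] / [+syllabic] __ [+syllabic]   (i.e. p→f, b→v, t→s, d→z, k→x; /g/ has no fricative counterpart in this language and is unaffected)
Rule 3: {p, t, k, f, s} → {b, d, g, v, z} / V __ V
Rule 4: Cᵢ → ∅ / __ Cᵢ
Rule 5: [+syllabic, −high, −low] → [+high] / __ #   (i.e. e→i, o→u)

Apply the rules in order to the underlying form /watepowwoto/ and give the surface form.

Rule 1 (nasal place assimilation): no segment meets the environment; /watepowwoto/ is unchanged.
Rule 2 (intervocalic spirantization): /t/ is a stop between vowels /a/ and /e/, so it spirantizes to the fricative [s]. /p/ is a stop between vowels /e/ and /o/, so it spirantizes to the fricative [f]. /t/ is a stop between vowels /o/ and /o/, so it spirantizes to the fricative [s]. /watepowwoto/ → wasefowwoso.
Rule 3 (intervocalic voicing): /s/ is a voiceless obstruent between vowels /a/ and /e/, so it voices to [z]. /f/ is a voiceless obstruent between vowels /e/ and /o/, so it voices to [v]. /s/ is a voiceless obstruent between vowels /o/ and /o/, so it voices to [z]. /wasefowwoso/ → wazevowwozo.
Rule 4 (degemination): /ww/ is a geminate; the first /w/ deletes. /wazevowwozo/ → wazevowozo.
Rule 5 (final vowel raising): /o/ is a mid vowel in word-final position, so it raises to [u]. /wazevowozo/ → wazevowozu.

wazevowozu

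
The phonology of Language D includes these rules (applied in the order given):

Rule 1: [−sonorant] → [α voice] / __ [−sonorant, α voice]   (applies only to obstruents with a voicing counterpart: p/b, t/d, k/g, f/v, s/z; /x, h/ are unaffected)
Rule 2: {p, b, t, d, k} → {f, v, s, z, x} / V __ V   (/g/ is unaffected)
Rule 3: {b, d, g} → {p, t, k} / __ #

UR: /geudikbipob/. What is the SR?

geuzigbifop

Rule 1 (regressive voicing assimilation): /k/ precedes the voiced obstruent /b/, so it voices to [g] by assimilation. /geudikbipob/ → geudigbipob.
Rule 2 (intervocalic spirantization): /d/ is a stop between vowels /u/ and /i/, so it spirantizes to the fricative [z]. /p/ is a stop between vowels /i/ and /o/, so it spirantizes to the fricative [f]. /geudigbipob/ → geuzigbifob.
Rule 3 (final devoicing): /b/ is a voiced stop in word-final position, so it devoices to [p]. /geuzigbifob/ → geuzigbifop.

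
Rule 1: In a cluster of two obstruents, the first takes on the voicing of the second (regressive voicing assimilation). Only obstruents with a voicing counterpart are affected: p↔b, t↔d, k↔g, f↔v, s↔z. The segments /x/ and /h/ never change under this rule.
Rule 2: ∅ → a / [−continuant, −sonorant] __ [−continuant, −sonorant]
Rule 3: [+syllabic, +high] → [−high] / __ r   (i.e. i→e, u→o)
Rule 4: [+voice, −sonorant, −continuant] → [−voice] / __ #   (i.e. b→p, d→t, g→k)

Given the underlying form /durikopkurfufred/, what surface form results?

Rule 1 (regressive voicing assimilation): no segment meets the environment; /durikopkurfufred/ is unchanged.
Rule 2 (stop-cluster a-epenthesis): /p/ and /k/ form a stop–stop cluster, so [a] is inserted between them. /durikopkurfufred/ → durikopakurfufred.
Rule 3 (pre-rhotic lowering): /u/ is a high vowel immediately before /r/, so it lowers to [o]. /u/ is a high vowel immediately before /r/, so it lowers to [o]. /durikopakurfufred/ → dorikopakorfufred.
Rule 4 (final devoicing): /d/ is a voiced stop in word-final position, so it devoices to [t]. /dorikopakorfufred/ → dorikopakorfufret.

dorikopakorfufret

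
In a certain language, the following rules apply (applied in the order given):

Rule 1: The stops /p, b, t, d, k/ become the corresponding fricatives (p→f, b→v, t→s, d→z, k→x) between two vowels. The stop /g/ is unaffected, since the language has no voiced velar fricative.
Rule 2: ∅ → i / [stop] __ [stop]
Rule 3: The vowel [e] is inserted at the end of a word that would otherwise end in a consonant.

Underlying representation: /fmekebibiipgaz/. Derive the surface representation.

Rule 1 (intervocalic spirantization): /k/ is a stop between vowels /e/ and /e/, so it spirantizes to the fricative [x]. /b/ is a stop between vowels /e/ and /i/, so it spirantizes to the fricative [v]. /b/ is a stop between vowels /i/ and /i/, so it spirantizes to the fricative [v]. /fmekebibiipgaz/ → fmexeviviipgaz.
Rule 2 (stop-cluster i-epenthesis): /p/ and /g/ form a stop–stop cluster, so [i] is inserted between them. /fmexeviviipgaz/ → fmexeviviipigaz.
Rule 3 (final e-epenthesis): the form ends in the consonant /z/, so [e] is inserted word-finally. /fmexeviviipigaz/ → fmexeviviipigaze.

fmexeviviipigaze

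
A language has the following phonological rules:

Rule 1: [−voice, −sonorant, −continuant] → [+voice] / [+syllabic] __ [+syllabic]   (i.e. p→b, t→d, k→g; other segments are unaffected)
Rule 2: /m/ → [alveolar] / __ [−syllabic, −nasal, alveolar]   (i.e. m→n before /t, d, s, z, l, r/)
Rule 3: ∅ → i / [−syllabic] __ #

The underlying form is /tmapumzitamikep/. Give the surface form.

tmabunzidamigepi

Rule 1 (intervocalic voicing): /p/ is a voiceless stop between vowels /a/ and /u/, so it voices to [b]. /t/ is a voiceless stop between vowels /i/ and /a/, so it voices to [d]. /k/ is a voiceless stop between vowels /i/ and /e/, so it voices to [g]. /tmapumzitamikep/ → tmabumzidamigep.
Rule 2 (nasal place assimilation): /m/ precedes the alveolar consonant /z/, so it assimilates in place to [n]. /tmabumzidamigep/ → tmabunzidamigep.
Rule 3 (final i-epenthesis): the form ends in the consonant /p/, so [i] is inserted word-finally. /tmabunzidamigep/ → tmabunzidamigepi.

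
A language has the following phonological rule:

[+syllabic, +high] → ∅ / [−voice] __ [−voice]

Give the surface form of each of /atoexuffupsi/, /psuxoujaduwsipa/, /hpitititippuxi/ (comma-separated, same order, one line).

atoexffpsi, psxoujaduwspa, hptttppxi

/atoexuffupsi/: /u/ is a high vowel flanked by voiceless consonants /x/ and /f/, so it deletes. /u/ is a high vowel flanked by voiceless consonants /f/ and /p/, so it deletes. → [atoexffpsi].
/psuxoujaduwsipa/: /u/ is a high vowel flanked by voiceless consonants /s/ and /x/, so it deletes. /i/ is a high vowel flanked by voiceless consonants /s/ and /p/, so it deletes. → [psxoujaduwspa].
/hpitititippuxi/: /i/ is a high vowel flanked by voiceless consonants /p/ and /t/, so it deletes. /i/ is a high vowel flanked by voiceless consonants /t/ and /t/, so it deletes. /i/ is a high vowel flanked by voiceless consonants /t/ and /t/, so it deletes. /i/ is a high vowel flanked by voiceless consonants /t/ and /p/, so it deletes. /u/ is a high vowel flanked by voiceless consonants /p/ and /x/, so it deletes. → [hptttppxi].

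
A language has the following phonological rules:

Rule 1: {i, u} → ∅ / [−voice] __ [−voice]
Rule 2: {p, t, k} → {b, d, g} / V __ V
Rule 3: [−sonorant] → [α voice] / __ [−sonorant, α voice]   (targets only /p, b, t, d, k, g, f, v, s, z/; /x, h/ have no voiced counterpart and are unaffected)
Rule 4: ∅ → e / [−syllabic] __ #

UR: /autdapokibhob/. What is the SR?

auddabogiphobe

Rule 1 (high vowel syncope): no segment meets the environment; /autdapokibhob/ is unchanged.
Rule 2 (intervocalic voicing): /p/ is a voiceless stop between vowels /a/ and /o/, so it voices to [b]. /k/ is a voiceless stop between vowels /o/ and /i/, so it voices to [g]. /autdapokibhob/ → autdabogibhob.
Rule 3 (regressive voicing assimilation): /t/ precedes the voiced obstruent /d/, so it voices to [d] by assimilation. /b/ precedes the voiceless obstruent /h/, so it devoices to [p] by assimilation. /autdabogibhob/ → auddabogiphob.
Rule 4 (final e-epenthesis): the form ends in the consonant /b/, so [e] is inserted word-finally. /auddabogiphob/ → auddabogiphobe.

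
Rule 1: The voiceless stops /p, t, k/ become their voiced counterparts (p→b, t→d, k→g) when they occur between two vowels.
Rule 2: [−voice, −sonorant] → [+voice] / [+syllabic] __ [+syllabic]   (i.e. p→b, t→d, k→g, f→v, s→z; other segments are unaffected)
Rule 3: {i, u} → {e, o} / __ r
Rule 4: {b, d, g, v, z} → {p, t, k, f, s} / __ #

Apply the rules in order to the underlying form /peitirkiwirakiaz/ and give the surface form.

peiderkiweragias

Rule 1 (intervocalic voicing): /t/ is a voiceless stop between vowels /i/ and /i/, so it voices to [d]. /k/ is a voiceless stop between vowels /a/ and /i/, so it voices to [g]. /peitirkiwirakiaz/ → peidirkiwiragiaz.
Rule 2 (intervocalic voicing): no segment meets the environment; /peidirkiwiragiaz/ is unchanged.
Rule 3 (pre-rhotic lowering): /i/ is a high vowel immediately before /r/, so it lowers to [e]. /i/ is a high vowel immediately before /r/, so it lowers to [e]. /peidirkiwiragiaz/ → peiderkiweragiaz.
Rule 4 (final devoicing): /z/ is a voiced obstruent in word-final position, so it devoices to [s]. /peiderkiweragiaz/ → peiderkiweragias.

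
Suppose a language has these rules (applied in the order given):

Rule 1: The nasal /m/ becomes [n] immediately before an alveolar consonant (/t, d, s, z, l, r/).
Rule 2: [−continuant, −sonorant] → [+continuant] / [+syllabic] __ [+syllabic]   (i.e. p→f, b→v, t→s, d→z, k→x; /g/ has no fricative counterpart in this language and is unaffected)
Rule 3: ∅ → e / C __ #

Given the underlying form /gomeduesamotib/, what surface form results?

Rule 1 (nasal place assimilation): no segment meets the environment; /gomeduesamotib/ is unchanged.
Rule 2 (intervocalic spirantization): /d/ is a stop between vowels /e/ and /u/, so it spirantizes to the fricative [z]. /t/ is a stop between vowels /o/ and /i/, so it spirantizes to the fricative [s]. /gomeduesamotib/ → gomezuesamosib.
Rule 3 (final e-epenthesis): the form ends in the consonant /b/, so [e] is inserted word-finally. /gomezuesamosib/ → gomezuesamosibe.

gomezuesamosibe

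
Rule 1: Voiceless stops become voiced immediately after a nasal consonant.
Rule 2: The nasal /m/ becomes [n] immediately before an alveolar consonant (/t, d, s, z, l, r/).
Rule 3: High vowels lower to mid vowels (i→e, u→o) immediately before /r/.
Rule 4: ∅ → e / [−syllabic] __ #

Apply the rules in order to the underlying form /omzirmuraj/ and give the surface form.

Rule 1 (post-nasal voicing): no segment meets the environment; /omzirmuraj/ is unchanged.
Rule 2 (nasal place assimilation): /m/ precedes the alveolar consonant /z/, so it assimilates in place to [n]. /omzirmuraj/ → onzirmuraj.
Rule 3 (pre-rhotic lowering): /i/ is a high vowel immediately before /r/, so it lowers to [e]. /u/ is a high vowel immediately before /r/, so it lowers to [o]. /onzirmuraj/ → onzermoraj.
Rule 4 (final e-epenthesis): the form ends in the consonant /j/, so [e] is inserted word-finally. /onzermoraj/ → onzermoraje.

onzermoraje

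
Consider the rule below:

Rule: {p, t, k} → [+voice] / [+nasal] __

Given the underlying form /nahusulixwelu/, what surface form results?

nahusulixwelu

No segment of /nahusulixwelu/ meets the structural description of the rule, so the form surfaces unchanged.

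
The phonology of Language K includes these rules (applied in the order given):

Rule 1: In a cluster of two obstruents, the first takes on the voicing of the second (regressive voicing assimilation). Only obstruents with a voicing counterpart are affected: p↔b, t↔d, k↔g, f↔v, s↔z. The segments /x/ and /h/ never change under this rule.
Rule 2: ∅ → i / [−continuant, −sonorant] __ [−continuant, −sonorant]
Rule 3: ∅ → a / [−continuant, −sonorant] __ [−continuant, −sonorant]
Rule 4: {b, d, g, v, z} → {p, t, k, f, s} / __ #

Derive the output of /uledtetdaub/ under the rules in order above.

uletitedidaup

Rule 1 (regressive voicing assimilation): /d/ precedes the voiceless obstruent /t/, so it devoices to [t] by assimilation. /t/ precedes the voiced obstruent /d/, so it voices to [d] by assimilation. /uledtetdaub/ → uletteddaub.
Rule 2 (stop-cluster i-epenthesis): /t/ and /t/ form a stop–stop cluster, so [i] is inserted between them. /d/ and /d/ form a stop–stop cluster, so [i] is inserted between them. /uletteddaub/ → uletitedidaub.
Rule 3 (stop-cluster a-epenthesis): no segment meets the environment; /uletitedidaub/ is unchanged.
Rule 4 (final devoicing): /b/ is a voiced obstruent in word-final position, so it devoices to [p]. /uletitedidaub/ → uletitedidaup.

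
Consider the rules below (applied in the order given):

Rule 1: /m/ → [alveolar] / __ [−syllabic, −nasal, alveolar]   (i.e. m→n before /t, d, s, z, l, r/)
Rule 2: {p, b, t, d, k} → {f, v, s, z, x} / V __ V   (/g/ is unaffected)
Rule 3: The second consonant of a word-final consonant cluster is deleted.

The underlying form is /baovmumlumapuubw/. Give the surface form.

Rule 1 (nasal place assimilation): /m/ precedes the alveolar consonant /l/, so it assimilates in place to [n]. /baovmumlumapuubw/ → baovmunlumapuubw.
Rule 2 (intervocalic spirantization): /p/ is a stop between vowels /a/ and /u/, so it spirantizes to the fricative [f]. /baovmunlumapuubw/ → baovmunlumafuubw.
Rule 3 (final cluster simplification): /w/ is the second consonant of a word-final cluster /bw/, so it deletes. /baovmunlumafuubw/ → baovmunlumafuub.

baovmunlumafuub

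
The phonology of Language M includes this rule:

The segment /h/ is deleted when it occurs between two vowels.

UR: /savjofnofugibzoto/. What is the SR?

savjofnofugibzoto

No segment of /savjofnofugibzoto/ meets the structural description of the rule, so the form surfaces unchanged.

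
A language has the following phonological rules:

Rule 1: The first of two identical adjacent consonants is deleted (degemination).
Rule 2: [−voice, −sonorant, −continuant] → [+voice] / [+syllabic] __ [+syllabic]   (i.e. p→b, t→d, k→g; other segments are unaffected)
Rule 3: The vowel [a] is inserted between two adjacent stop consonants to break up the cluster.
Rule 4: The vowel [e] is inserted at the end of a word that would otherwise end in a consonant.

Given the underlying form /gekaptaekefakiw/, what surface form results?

gegapataegefagiwe

Rule 1 (degemination): no segment meets the environment; /gekaptaekefakiw/ is unchanged.
Rule 2 (intervocalic voicing): /k/ is a voiceless stop between vowels /e/ and /a/, so it voices to [g]. /k/ is a voiceless stop between vowels /e/ and /e/, so it voices to [g]. /k/ is a voiceless stop between vowels /a/ and /i/, so it voices to [g]. /gekaptaekefakiw/ → gegaptaegefagiw.
Rule 3 (stop-cluster a-epenthesis): /p/ and /t/ form a stop–stop cluster, so [a] is inserted between them. /gegaptaegefagiw/ → gegapataegefagiw.
Rule 4 (final e-epenthesis): the form ends in the consonant /w/, so [e] is inserted word-finally. /gegapataegefagiw/ → gegapataegefagiwe.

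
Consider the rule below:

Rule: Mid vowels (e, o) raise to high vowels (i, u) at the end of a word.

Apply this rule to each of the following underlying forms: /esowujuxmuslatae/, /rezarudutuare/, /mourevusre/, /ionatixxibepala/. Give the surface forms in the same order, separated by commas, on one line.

/esowujuxmuslatae/: /e/ is a mid vowel in word-final position, so it raises to [i]. → [esowujuxmuslatai].
/rezarudutuare/: /e/ is a mid vowel in word-final position, so it raises to [i]. → [rezarudutuari].
/mourevusre/: /e/ is a mid vowel in word-final position, so it raises to [i]. → [mourevusri].
/ionatixxibepala/: the rule's environment is not met; surfaces unchanged as [ionatixxibepala].

esowujuxmuslatai, rezarudutuari, mourevusri, ionatixxibepala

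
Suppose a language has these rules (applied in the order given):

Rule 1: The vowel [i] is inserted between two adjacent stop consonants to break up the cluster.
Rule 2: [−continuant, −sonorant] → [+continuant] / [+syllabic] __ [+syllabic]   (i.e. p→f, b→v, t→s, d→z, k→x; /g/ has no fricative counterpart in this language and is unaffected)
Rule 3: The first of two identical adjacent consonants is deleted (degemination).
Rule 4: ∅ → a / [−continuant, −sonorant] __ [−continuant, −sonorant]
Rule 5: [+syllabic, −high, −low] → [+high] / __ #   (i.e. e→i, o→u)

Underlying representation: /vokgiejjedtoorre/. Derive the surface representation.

voxigiejezisoori

Rule 1 (stop-cluster i-epenthesis): /k/ and /g/ form a stop–stop cluster, so [i] is inserted between them. /d/ and /t/ form a stop–stop cluster, so [i] is inserted between them. /vokgiejjedtoorre/ → vokigiejjeditoorre.
Rule 2 (intervocalic spirantization): /k/ is a stop between vowels /o/ and /i/, so it spirantizes to the fricative [x]. /d/ is a stop between vowels /e/ and /i/, so it spirantizes to the fricative [z]. /t/ is a stop between vowels /i/ and /o/, so it spirantizes to the fricative [s]. /vokigiejjeditoorre/ → voxigiejjezisoorre.
Rule 3 (degemination): /jj/ is a geminate; the first /j/ deletes. /rr/ is a geminate; the first /r/ deletes. /voxigiejjezisoorre/ → voxigiejezisoore.
Rule 4 (stop-cluster a-epenthesis): no segment meets the environment; /voxigiejezisoore/ is unchanged.
Rule 5 (final vowel raising): /e/ is a mid vowel in word-final position, so it raises to [i]. /voxigiejezisoore/ → voxigiejezisoori.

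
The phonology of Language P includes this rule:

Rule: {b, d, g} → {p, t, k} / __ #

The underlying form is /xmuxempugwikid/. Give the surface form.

/d/ is a voiced stop in word-final position, so it devoices to [t].
The other instance of /g/ does not occur in the required environment and remains unchanged.
Surface form: [xmuxempugwikit].

xmuxempugwikit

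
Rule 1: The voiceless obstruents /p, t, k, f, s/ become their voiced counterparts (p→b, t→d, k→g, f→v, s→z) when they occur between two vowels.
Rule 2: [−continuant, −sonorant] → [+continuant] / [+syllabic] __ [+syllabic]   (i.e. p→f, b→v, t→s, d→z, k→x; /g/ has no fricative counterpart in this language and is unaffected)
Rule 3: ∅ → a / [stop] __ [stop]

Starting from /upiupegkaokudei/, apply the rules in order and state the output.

Rule 1 (intervocalic voicing): /p/ is a voiceless obstruent between vowels /u/ and /i/, so it voices to [b]. /p/ is a voiceless obstruent between vowels /u/ and /e/, so it voices to [b]. /k/ is a voiceless obstruent between vowels /o/ and /u/, so it voices to [g]. /upiupegkaokudei/ → ubiubegkaogudei.
Rule 2 (intervocalic spirantization): /b/ is a stop between vowels /u/ and /i/, so it spirantizes to the fricative [v]. /b/ is a stop between vowels /u/ and /e/, so it spirantizes to the fricative [v]. /d/ is a stop between vowels /u/ and /e/, so it spirantizes to the fricative [z]. /ubiubegkaogudei/ → uviuvegkaoguzei.
Rule 3 (stop-cluster a-epenthesis): /g/ and /k/ form a stop–stop cluster, so [a] is inserted between them. /uviuvegkaoguzei/ → uviuvegakaoguzei.

uviuvegakaoguzei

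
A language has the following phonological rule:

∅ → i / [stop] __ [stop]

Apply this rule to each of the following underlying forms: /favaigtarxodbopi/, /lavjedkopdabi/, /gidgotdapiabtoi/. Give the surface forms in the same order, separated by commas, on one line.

/favaigtarxodbopi/: /g/ and /t/ form a stop–stop cluster, so [i] is inserted between them. /d/ and /b/ form a stop–stop cluster, so [i] is inserted between them. → [favaigitarxodibopi].
/lavjedkopdabi/: /d/ and /k/ form a stop–stop cluster, so [i] is inserted between them. /p/ and /d/ form a stop–stop cluster, so [i] is inserted between them. → [lavjedikopidabi].
/gidgotdapiabtoi/: /d/ and /g/ form a stop–stop cluster, so [i] is inserted between them. /t/ and /d/ form a stop–stop cluster, so [i] is inserted between them. /b/ and /t/ form a stop–stop cluster, so [i] is inserted between them. → [gidigotidapiabitoi].

favaigitarxodibopi, lavjedikopidabi, gidigotidapiabitoi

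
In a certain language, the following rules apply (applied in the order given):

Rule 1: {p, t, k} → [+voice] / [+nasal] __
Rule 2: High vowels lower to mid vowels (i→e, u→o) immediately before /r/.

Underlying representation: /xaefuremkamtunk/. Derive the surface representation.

Rule 1 (post-nasal voicing): /k/ is a voiceless stop immediately after the nasal /m/, so it voices to [g]. /t/ is a voiceless stop immediately after the nasal /m/, so it voices to [d]. /k/ is a voiceless stop immediately after the nasal /n/, so it voices to [g]. /xaefuremkamtunk/ → xaefuremgamdung.
Rule 2 (pre-rhotic lowering): /u/ is a high vowel immediately before /r/, so it lowers to [o]. /xaefuremgamdung/ → xaeforemgamdung.

xaeforemgamdung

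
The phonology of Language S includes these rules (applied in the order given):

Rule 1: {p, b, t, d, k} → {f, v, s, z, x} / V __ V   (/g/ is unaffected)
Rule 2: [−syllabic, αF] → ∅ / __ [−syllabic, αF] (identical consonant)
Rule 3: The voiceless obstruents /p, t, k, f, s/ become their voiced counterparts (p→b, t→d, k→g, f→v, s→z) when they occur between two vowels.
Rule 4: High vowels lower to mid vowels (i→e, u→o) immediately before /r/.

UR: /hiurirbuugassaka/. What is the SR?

hiorerbuugazaxa

Rule 1 (intervocalic spirantization): /k/ is a stop between vowels /a/ and /a/, so it spirantizes to the fricative [x]. /hiurirbuugassaka/ → hiurirbuugassaxa.
Rule 2 (degemination): /ss/ is a geminate; the first /s/ deletes. /hiurirbuugassaxa/ → hiurirbuugasaxa.
Rule 3 (intervocalic voicing): /s/ is a voiceless obstruent between vowels /a/ and /a/, so it voices to [z]. /hiurirbuugasaxa/ → hiurirbuugazaxa.
Rule 4 (pre-rhotic lowering): /u/ is a high vowel immediately before /r/, so it lowers to [o]. /i/ is a high vowel immediately before /r/, so it lowers to [e]. /hiurirbuugazaxa/ → hiorerbuugazaxa.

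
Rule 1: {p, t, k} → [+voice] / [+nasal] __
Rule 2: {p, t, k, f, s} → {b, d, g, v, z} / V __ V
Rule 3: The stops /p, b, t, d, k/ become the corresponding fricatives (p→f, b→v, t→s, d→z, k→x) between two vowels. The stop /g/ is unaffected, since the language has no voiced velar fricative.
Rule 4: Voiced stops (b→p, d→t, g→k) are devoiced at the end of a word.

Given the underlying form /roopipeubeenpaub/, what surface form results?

rooviveuveenbaup

Rule 1 (post-nasal voicing): /p/ is a voiceless stop immediately after the nasal /n/, so it voices to [b]. /roopipeubeenpaub/ → roopipeubeenbaub.
Rule 2 (intervocalic voicing): /p/ is a voiceless obstruent between vowels /o/ and /i/, so it voices to [b]. /p/ is a voiceless obstruent between vowels /i/ and /e/, so it voices to [b]. /roopipeubeenbaub/ → roobibeubeenbaub.
Rule 3 (intervocalic spirantization): /b/ is a stop between vowels /o/ and /i/, so it spirantizes to the fricative [v]. /b/ is a stop between vowels /i/ and /e/, so it spirantizes to the fricative [v]. /b/ is a stop between vowels /u/ and /e/, so it spirantizes to the fricative [v]. /roobibeubeenbaub/ → rooviveuveenbaub.
Rule 4 (final devoicing): /b/ is a voiced stop in word-final position, so it devoices to [p]. /rooviveuveenbaub/ → rooviveuveenbaup.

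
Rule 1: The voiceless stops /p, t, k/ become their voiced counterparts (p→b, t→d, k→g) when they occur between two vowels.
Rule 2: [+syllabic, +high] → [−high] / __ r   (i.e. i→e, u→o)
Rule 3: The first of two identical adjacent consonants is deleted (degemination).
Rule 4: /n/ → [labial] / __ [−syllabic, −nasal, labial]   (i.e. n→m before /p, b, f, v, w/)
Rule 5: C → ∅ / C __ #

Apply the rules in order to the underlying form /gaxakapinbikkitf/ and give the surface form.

gaxagabimbikit

Rule 1 (intervocalic voicing): /k/ is a voiceless stop between vowels /a/ and /a/, so it voices to [g]. /p/ is a voiceless stop between vowels /a/ and /i/, so it voices to [b]. /gaxakapinbikkitf/ → gaxagabinbikkitf.
Rule 2 (pre-rhotic lowering): no segment meets the environment; /gaxagabinbikkitf/ is unchanged.
Rule 3 (degemination): /kk/ is a geminate; the first /k/ deletes. /gaxagabinbikkitf/ → gaxagabinbikitf.
Rule 4 (nasal place assimilation): /n/ precedes the labial consonant /b/, so it assimilates in place to [m]. /gaxagabinbikitf/ → gaxagabimbikitf.
Rule 5 (final cluster simplification): /f/ is the second consonant of a word-final cluster /tf/, so it deletes. /gaxagabimbikitf/ → gaxagabimbikit.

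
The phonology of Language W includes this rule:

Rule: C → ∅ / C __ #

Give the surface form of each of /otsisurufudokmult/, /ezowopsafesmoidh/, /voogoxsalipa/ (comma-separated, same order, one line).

/otsisurufudokmult/: /t/ is the second consonant of a word-final cluster /lt/, so it deletes. → [otsisurufudokmul].
/ezowopsafesmoidh/: /h/ is the second consonant of a word-final cluster /dh/, so it deletes. → [ezowopsafesmoid].
/voogoxsalipa/: the rule's environment is not met; surfaces unchanged as [voogoxsalipa].

otsisurufudokmul, ezowopsafesmoid, voogoxsalipa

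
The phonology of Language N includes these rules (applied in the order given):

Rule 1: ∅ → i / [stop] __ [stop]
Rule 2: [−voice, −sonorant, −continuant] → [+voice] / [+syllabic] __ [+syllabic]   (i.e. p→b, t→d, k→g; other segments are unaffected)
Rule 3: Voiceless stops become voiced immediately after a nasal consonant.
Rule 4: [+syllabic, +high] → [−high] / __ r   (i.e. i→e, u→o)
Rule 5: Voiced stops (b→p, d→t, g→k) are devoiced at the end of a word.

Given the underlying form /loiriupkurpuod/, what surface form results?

loeriubigorpuot

Rule 1 (stop-cluster i-epenthesis): /p/ and /k/ form a stop–stop cluster, so [i] is inserted between them. /loiriupkurpuod/ → loiriupikurpuod.
Rule 2 (intervocalic voicing): /p/ is a voiceless stop between vowels /u/ and /i/, so it voices to [b]. /k/ is a voiceless stop between vowels /i/ and /u/, so it voices to [g]. /loiriupikurpuod/ → loiriubigurpuod.
Rule 3 (post-nasal voicing): no segment meets the environment; /loiriubigurpuod/ is unchanged.
Rule 4 (pre-rhotic lowering): /i/ is a high vowel immediately before /r/, so it lowers to [e]. /u/ is a high vowel immediately before /r/, so it lowers to [o]. /loiriubigurpuod/ → loeriubigorpuod.
Rule 5 (final devoicing): /d/ is a voiced stop in word-final position, so it devoices to [t]. /loeriubigorpuod/ → loeriubigorpuot.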